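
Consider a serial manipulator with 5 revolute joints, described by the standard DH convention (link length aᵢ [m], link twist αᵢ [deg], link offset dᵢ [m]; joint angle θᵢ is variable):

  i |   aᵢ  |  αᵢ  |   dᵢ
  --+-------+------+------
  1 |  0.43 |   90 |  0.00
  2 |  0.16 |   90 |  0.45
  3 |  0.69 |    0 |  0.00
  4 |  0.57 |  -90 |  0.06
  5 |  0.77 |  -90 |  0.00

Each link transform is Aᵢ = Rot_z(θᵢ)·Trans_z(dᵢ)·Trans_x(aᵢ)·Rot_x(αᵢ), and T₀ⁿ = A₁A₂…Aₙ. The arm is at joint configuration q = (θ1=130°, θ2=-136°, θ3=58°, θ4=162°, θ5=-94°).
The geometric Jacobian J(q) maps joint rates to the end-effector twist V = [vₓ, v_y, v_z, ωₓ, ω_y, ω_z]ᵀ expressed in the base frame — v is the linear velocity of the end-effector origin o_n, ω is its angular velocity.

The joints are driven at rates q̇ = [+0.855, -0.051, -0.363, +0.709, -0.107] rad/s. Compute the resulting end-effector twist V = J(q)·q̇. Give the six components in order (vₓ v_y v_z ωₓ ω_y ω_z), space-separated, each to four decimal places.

o_n = [0.6923, 0.2691, 0.5053]
J₁: ẑ×o_n = [-0.2691, 0.6923, 0.0000], ω = ẑ
J2: z=[0.7660, 0.6428, 0.0000] o=[-0.2764, 0.3294, 0.0000] → [0.3248, -0.3871, -0.6689, 0.7660, 0.6428, 0.0000]
J3: z=[0.4465, -0.5321, 0.7193] o=[0.1423, 0.5305, -0.1111] → [-0.1400, 0.1204, 0.1759, 0.4465, -0.5321, 0.7193]
J4: z=[0.4465, -0.5321, 0.7193] o=[0.7596, 0.7051, -0.3651] → [-0.1495, -0.4371, -0.2305, 0.4465, -0.5321, 0.7193]
J5: z=[-0.2896, -0.8466, -0.4465] o=[0.3038, 0.6783, -0.0187] → [-0.6263, -0.0217, 0.4474, -0.2896, -0.8466, -0.4465]
V = J·q̇ = [-0.2348, 0.2604, -0.2411, 0.1464, -0.1263, 1.1517]

-0.2348 0.2604 -0.2411 0.1464 -0.1263 1.1517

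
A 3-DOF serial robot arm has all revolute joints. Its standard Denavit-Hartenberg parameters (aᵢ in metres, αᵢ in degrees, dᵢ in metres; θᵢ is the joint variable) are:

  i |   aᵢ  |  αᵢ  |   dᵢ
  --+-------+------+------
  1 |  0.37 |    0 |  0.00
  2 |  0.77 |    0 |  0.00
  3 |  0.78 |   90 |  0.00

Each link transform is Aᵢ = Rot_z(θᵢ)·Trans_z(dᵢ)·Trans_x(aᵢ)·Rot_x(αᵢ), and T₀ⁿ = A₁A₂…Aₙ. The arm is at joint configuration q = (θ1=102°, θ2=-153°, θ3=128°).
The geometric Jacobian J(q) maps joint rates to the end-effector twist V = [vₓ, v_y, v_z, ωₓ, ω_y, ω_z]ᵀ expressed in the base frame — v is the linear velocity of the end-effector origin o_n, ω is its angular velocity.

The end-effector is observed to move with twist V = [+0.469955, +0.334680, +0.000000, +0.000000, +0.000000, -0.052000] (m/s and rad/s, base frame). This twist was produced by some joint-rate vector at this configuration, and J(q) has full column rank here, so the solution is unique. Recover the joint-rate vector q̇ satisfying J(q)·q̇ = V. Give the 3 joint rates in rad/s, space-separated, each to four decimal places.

o_n = [0.5831, 0.5235, 0.0000]
J₁: ẑ×o_n = [-0.5235, 0.5831, 0.0000], ω = ẑ
J2: z=[0.0000, 0.0000, 1.0000] o=[-0.0769, 0.3619, 0.0000] → [-0.1616, 0.6600, 0.0000, 0.0000, 0.0000, 1.0000]
J3: z=[0.0000, 0.0000, 1.0000] o=[0.4076, -0.2365, 0.0000] → [-0.7600, 0.1755, 0.0000, 0.0000, 0.0000, 1.0000]
q̇ = J⁺·V = [-0.0220, 0.7280, -0.7580]

-0.0220 0.7280 -0.7580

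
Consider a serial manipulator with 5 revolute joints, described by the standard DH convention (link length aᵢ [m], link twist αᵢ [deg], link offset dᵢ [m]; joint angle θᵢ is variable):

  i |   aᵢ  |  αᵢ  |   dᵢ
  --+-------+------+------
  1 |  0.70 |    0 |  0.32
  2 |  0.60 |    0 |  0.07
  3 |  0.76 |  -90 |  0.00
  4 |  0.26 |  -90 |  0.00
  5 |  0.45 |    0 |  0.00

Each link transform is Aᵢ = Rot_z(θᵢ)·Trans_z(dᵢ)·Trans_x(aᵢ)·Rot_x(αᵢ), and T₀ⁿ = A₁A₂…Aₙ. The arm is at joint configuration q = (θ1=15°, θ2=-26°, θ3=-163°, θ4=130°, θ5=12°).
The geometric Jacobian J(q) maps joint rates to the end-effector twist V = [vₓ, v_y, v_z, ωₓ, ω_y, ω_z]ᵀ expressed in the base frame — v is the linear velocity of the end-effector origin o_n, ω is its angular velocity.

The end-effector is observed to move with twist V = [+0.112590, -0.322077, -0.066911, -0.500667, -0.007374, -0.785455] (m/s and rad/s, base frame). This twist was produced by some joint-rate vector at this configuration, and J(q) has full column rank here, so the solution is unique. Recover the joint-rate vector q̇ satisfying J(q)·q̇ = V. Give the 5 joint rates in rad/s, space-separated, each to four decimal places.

-0.2420 0.2560 -0.3810 -0.0450 -0.6510

o_n = [0.9471, 0.1273, -0.1464]
J₁: ẑ×o_n = [-0.1273, 0.9471, 0.0000], ω = ẑ
J2: z=[0.0000, 0.0000, 1.0000] o=[0.6761, 0.1812, 0.3200] → [0.0538, 0.2710, -0.0000, 0.0000, 0.0000, 1.0000]
J3: z=[0.0000, 0.0000, 1.0000] o=[1.2651, 0.0667, 0.3900] → [-0.0606, -0.3180, 0.0000, 0.0000, 0.0000, 1.0000]
J4: z=[0.1045, -0.9945, 0.0000] o=[0.5093, -0.0128, 0.3900] → [0.5334, 0.0561, 0.4501, 0.1045, -0.9945, 0.0000]
J5: z=[0.7618, 0.0801, 0.6428] o=[0.6755, 0.0047, 0.1908] → [-0.1058, 0.4315, 0.0717, 0.7618, 0.0801, 0.6428]
q̇ = J⁺·V = [-0.2420, 0.2560, -0.3810, -0.0450, -0.6510]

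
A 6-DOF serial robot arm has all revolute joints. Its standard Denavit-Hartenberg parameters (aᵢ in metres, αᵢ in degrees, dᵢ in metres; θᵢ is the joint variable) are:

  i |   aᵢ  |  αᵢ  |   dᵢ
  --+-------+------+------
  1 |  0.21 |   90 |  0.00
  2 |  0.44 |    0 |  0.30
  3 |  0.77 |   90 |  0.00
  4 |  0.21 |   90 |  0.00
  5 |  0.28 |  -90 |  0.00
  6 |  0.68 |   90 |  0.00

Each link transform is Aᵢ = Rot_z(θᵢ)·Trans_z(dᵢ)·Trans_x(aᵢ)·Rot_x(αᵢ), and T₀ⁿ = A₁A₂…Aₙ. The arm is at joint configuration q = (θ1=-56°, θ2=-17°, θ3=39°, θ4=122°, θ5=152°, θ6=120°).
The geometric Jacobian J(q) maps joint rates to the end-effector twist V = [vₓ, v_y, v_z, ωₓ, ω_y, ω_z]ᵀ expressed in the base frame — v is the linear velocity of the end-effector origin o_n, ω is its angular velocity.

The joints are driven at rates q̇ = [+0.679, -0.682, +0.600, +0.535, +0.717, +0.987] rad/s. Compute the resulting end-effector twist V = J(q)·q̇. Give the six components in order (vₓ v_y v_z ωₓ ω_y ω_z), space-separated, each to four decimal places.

o_n = [0.2400, -0.7330, -0.0534]
J₁: ẑ×o_n = [0.7330, 0.2400, -0.0000], ω = ẑ
J2: z=[-0.8290, -0.5592, 0.0000] o=[0.1174, -0.1741, 0.0000] → [0.0298, -0.0442, 0.5319, -0.8290, -0.5592, 0.0000]
J3: z=[-0.8290, -0.5592, 0.0000] o=[0.1040, -0.6907, -0.1286] → [-0.0421, 0.0624, 0.1111, -0.8290, -0.5592, 0.0000]
J4: z=[0.2095, -0.3106, -0.9272] o=[0.5032, -1.2826, 0.1598] → [0.5757, 0.2887, 0.0334, 0.2095, -0.3106, -0.9272]
J5: z=[0.0004, -0.9482, 0.3177] o=[0.2979, -1.2966, 0.1181] → [-0.0164, -0.0183, -0.0547, 0.0004, -0.9482, 0.3177]
J6: z=[0.2741, 0.3056, 0.9119] o=[0.5672, -1.3209, 0.0453] → [-0.5662, -0.2713, 0.2611, 0.2741, 0.3056, 0.9119]
V = J·q̇ = [0.1895, 0.1041, -0.0597, 0.4509, -0.4985, 1.3107]

0.1895 0.1041 -0.0597 0.4509 -0.4985 1.3107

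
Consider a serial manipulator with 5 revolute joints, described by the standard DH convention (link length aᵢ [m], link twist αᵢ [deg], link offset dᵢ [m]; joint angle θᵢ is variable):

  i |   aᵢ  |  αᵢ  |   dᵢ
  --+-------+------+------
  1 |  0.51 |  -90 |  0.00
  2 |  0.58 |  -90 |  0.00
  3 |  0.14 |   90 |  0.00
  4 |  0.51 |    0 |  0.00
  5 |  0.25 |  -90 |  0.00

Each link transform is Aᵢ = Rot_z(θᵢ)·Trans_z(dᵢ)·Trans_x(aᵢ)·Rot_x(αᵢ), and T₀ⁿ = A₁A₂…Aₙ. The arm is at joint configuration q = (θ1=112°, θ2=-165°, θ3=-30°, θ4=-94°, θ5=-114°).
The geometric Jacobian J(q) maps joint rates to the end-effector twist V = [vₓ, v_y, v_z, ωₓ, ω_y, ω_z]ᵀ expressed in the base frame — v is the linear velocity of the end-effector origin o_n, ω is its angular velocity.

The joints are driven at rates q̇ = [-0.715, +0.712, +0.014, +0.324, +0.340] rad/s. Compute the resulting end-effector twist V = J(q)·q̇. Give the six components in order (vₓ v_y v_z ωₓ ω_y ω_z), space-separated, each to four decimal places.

o_n = [0.0742, -0.0285, -0.2540]
J₁: ẑ×o_n = [0.0285, 0.0742, -0.0000], ω = ẑ
J2: z=[-0.9272, -0.3746, 0.0000] o=[-0.1910, 0.4729, 0.0000] → [0.0952, -0.2355, 0.5642, -0.9272, -0.3746, 0.0000]
J3: z=[-0.0970, 0.2400, 0.9659] o=[0.0188, -0.0466, 0.1501] → [-0.1144, 0.0144, -0.0151, -0.0970, 0.2400, 0.9659]
J4: z=[-0.9839, 0.1234, -0.1294] o=[-0.0022, -0.1814, 0.1815] → [-0.0339, -0.4384, -0.1599, -0.9839, 0.1234, -0.1294]
J5: z=[-0.9839, 0.1234, -0.1294] o=[0.0525, -0.2692, -0.3179] → [0.0390, 0.0600, -0.2395, -0.9839, 0.1234, -0.1294]
V = J·q̇ = [0.0480, -0.3422, 0.2683, -1.3148, -0.1814, -0.7874]

0.0480 -0.3422 0.2683 -1.3148 -0.1814 -0.7874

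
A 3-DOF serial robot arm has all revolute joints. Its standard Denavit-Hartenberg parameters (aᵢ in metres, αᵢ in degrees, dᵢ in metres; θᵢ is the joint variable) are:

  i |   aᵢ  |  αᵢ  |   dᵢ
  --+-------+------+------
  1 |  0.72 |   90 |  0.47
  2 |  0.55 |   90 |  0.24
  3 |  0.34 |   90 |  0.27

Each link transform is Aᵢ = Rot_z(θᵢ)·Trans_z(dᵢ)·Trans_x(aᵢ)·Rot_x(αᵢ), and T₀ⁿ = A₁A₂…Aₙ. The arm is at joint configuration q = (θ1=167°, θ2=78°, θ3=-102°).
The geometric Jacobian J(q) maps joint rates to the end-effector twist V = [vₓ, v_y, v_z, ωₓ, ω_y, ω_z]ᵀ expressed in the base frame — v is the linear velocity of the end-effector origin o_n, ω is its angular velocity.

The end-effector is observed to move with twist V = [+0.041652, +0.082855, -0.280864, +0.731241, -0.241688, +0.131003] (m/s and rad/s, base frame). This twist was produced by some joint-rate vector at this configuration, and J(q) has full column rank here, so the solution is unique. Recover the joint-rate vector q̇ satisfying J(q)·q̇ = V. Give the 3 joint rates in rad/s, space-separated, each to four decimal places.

-0.0320 -0.0710 -0.7840

o_n = [-1.0768, 0.1536, 0.8827]
J₁: ẑ×o_n = [-0.1536, -1.0768, 0.0000], ω = ẑ
J2: z=[0.2250, 0.9744, 0.0000] o=[-0.7015, 0.1620, 0.4700] → [0.4021, -0.0928, 0.3638, 0.2250, 0.9744, 0.0000]
J3: z=[-0.9531, 0.2200, -0.2079] o=[-0.7590, 0.4215, 1.0080] → [-0.0833, -0.0533, 0.3253, -0.9531, 0.2200, -0.2079]
q̇ = J⁺·V = [-0.0320, -0.0710, -0.7840]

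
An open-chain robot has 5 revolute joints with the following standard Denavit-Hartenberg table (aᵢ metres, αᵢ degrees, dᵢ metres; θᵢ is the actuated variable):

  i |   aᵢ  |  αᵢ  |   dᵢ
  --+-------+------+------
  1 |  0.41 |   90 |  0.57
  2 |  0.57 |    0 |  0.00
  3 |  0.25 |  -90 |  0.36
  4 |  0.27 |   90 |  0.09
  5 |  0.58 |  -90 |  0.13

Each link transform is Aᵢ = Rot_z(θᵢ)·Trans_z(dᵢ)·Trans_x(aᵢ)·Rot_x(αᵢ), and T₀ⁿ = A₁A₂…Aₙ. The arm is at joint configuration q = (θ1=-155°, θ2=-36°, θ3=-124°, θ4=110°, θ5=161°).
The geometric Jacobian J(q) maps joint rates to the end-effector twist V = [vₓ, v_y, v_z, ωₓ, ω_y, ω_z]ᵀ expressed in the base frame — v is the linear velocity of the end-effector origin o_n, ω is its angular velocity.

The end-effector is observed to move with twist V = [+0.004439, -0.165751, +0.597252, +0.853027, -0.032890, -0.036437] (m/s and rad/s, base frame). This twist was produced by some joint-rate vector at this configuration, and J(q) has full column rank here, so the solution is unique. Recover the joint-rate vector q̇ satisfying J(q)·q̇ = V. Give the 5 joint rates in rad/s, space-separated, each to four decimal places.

0.5070 0.2650 -0.3280 0.2510 0.9570

o_n = [-0.7218, 0.3002, -0.1869]
J₁: ẑ×o_n = [-0.3002, -0.7218, 0.0000], ω = ẑ
J2: z=[-0.4226, 0.9063, 0.0000] o=[-0.3716, -0.1733, 0.5700] → [-0.6860, -0.3199, 0.1173, -0.4226, 0.9063, 0.0000]
J3: z=[-0.4226, 0.9063, 0.0000] o=[-0.7895, -0.3682, 0.2350] → [-0.3823, -0.1783, -0.3438, -0.4226, 0.9063, 0.0000]
J4: z=[-0.3100, -0.1445, -0.9397] o=[-0.7288, 0.0574, 0.1495] → [0.2768, -0.1108, -0.0743, -0.3100, -0.1445, -0.9397]
J5: z=[0.9448, 0.0632, -0.3214] o=[-0.7281, -0.2222, 0.0965] → [0.1500, 0.2657, 0.4932, 0.9448, 0.0632, -0.3214]
q̇ = J⁺·V = [0.5070, 0.2650, -0.3280, 0.2510, 0.9570]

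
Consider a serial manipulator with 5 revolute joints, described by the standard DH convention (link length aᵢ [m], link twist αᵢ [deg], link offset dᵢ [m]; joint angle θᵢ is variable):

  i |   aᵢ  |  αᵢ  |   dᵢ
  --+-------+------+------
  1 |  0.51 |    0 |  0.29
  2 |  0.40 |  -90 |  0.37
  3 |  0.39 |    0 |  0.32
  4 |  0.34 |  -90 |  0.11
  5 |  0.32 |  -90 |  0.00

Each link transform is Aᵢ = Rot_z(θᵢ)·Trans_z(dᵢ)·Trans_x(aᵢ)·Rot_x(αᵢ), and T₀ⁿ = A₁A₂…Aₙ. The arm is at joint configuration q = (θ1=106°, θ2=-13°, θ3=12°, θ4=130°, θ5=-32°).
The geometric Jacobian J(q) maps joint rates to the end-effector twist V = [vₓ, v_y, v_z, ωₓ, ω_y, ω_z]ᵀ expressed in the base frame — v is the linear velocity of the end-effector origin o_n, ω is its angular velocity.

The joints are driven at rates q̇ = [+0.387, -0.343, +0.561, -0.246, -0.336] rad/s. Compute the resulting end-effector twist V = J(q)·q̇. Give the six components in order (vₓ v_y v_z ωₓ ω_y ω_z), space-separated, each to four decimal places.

-0.2863 -0.2052 -0.0272 -0.3254 0.1901 -0.2208

o_n = [-0.7550, 0.7582, 0.2025]
J₁: ẑ×o_n = [-0.7582, -0.7550, 0.0000], ω = ẑ
J2: z=[0.0000, 0.0000, 1.0000] o=[-0.1406, 0.4902, 0.2900] → [-0.2679, -0.6144, 0.0000, 0.0000, 0.0000, 1.0000]
J3: z=[-0.9986, -0.0523, 0.0000] o=[-0.1615, 0.8897, 0.6600] → [0.0239, -0.4569, 0.1003, -0.9986, -0.0523, 0.0000]
J4: z=[-0.9986, -0.0523, 0.0000] o=[-0.5010, 1.2539, 0.5789] → [0.0197, -0.3759, 0.4818, -0.9986, -0.0523, 0.0000]
J5: z=[0.0322, -0.6148, 0.7880] o=[-0.5969, 0.9806, 0.3696] → [0.2780, -0.1192, -0.1044, 0.0322, -0.6148, 0.7880]
V = J·q̇ = [-0.2863, -0.2052, -0.0272, -0.3254, 0.1901, -0.2208]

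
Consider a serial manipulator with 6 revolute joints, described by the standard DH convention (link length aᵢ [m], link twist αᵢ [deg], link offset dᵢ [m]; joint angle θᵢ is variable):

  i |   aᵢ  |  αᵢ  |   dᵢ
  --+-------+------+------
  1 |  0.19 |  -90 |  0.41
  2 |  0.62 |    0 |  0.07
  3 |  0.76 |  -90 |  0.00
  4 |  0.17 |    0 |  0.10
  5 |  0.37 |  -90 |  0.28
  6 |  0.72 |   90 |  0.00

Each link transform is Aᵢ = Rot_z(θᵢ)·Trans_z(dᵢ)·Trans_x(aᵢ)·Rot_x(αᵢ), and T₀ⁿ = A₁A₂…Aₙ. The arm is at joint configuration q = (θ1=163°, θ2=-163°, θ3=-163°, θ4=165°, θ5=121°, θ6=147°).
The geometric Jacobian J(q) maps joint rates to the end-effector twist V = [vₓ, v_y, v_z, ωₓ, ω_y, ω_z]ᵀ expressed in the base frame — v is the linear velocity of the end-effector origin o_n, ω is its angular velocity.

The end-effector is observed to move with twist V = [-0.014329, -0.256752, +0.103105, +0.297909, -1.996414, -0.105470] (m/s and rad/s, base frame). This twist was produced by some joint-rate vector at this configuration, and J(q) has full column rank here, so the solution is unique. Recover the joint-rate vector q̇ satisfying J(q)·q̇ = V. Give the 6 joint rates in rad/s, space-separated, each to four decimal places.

-0.3150 0.6760 0.9060 -0.5160 0.8280 -0.8710

o_n = [0.0157, 0.2031, 0.3042]
J₁: ẑ×o_n = [-0.2031, 0.0157, 0.0000], ω = ẑ
J2: z=[-0.2924, -0.9563, 0.0000] o=[-0.1817, 0.0556, 0.4100] → [0.1012, -0.0309, 0.1456, -0.2924, -0.9563, 0.0000]
J3: z=[-0.2924, -0.9563, 0.0000] o=[0.3648, -0.1847, 0.5913] → [0.2745, -0.0839, -0.4473, -0.2924, -0.9563, 0.0000]
J4: z=[0.5348, -0.1635, -0.8290] o=[-0.2377, -0.0005, 0.1663] → [0.1462, -0.2838, 0.1503, 0.5348, -0.1635, -0.8290]
J5: z=[0.5348, -0.1635, -0.8290] o=[-0.0412, -0.0146, 0.1752] → [0.1594, -0.1161, 0.1257, 0.5348, -0.1635, -0.8290]
J6: z=[-0.6815, 0.4966, -0.5375] o=[-0.0763, -0.3758, -0.1140] → [0.5188, 0.2356, -0.4402, -0.6815, 0.4966, -0.5375]
q̇ = J⁺·V = [-0.3150, 0.6760, 0.9060, -0.5160, 0.8280, -0.8710]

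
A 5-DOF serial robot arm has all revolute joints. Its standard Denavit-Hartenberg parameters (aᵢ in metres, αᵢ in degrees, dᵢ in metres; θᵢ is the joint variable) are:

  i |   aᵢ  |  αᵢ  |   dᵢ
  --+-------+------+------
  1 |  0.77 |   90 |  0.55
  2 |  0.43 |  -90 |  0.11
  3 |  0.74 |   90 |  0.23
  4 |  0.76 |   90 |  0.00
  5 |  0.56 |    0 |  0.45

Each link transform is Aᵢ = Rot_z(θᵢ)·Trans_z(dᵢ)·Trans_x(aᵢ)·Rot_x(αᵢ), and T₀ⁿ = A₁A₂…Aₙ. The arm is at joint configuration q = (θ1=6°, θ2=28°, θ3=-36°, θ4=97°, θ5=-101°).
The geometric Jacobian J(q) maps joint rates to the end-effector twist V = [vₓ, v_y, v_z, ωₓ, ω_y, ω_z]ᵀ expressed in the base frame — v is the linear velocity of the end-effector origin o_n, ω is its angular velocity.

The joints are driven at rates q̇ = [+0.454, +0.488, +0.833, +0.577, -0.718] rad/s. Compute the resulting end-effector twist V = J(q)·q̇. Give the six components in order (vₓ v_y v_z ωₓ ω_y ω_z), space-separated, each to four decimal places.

o_n = [1.8109, -0.1274, 2.1479]
J₁: ẑ×o_n = [0.1274, 1.8109, -0.0000], ω = ẑ
J2: z=[0.1045, -0.9945, 0.0000] o=[0.7658, 0.0805, 0.5500] → [-1.5892, -0.1670, 1.0177, 0.1045, -0.9945, 0.0000]
J3: z=[-0.4669, -0.0491, 0.8829] o=[1.1549, 0.0108, 0.7519] → [0.0535, 1.2311, 0.0967, -0.4669, -0.0491, 0.8829]
J4: z=[-0.4316, -0.8588, -0.2759] o=[1.6186, -0.3778, 1.2360] → [-0.7141, 0.3405, 0.0570, -0.4316, -0.8588, -0.2759]
J5: z=[0.7092, -0.5121, 0.4846] o=[1.1950, -0.3676, 1.8669] → [-0.2603, 0.0992, 0.4858, 0.7092, -0.5121, 0.4846]
V = J·q̇ = [-0.8982, 1.8914, 0.2613, -1.0961, -0.6541, 0.6823]

-0.8982 1.8914 0.2613 -1.0961 -0.6541 0.6823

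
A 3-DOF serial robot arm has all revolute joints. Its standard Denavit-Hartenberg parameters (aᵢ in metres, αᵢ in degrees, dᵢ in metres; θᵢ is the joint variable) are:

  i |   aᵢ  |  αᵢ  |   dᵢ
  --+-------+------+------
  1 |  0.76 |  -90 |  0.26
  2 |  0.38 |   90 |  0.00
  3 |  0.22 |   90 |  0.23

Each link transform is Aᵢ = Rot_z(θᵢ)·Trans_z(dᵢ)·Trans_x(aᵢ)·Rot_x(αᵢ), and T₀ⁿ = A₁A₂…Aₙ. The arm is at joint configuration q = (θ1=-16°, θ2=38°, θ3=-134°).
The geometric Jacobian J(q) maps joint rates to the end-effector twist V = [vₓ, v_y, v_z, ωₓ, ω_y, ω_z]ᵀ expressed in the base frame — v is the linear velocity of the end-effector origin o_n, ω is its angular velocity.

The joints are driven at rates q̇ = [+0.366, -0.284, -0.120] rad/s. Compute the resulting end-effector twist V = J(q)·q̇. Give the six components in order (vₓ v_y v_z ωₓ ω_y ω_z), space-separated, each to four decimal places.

0.1441 0.3892 0.1027 -0.1493 -0.2526 0.2714

o_n = [0.9951, -0.4500, 0.3014]
J₁: ẑ×o_n = [0.4500, 0.9951, -0.0000], ω = ẑ
J2: z=[0.2756, 0.9613, 0.0000] o=[0.7306, -0.2095, 0.2600] → [0.0398, -0.0114, -0.3206, 0.2756, 0.9613, 0.0000]
J3: z=[0.5918, -0.1697, 0.7880] o=[1.0184, -0.2920, 0.0260] → [0.0778, -0.1813, -0.0974, 0.5918, -0.1697, 0.7880]
V = J·q̇ = [0.1441, 0.3892, 0.1027, -0.1493, -0.2526, 0.2714]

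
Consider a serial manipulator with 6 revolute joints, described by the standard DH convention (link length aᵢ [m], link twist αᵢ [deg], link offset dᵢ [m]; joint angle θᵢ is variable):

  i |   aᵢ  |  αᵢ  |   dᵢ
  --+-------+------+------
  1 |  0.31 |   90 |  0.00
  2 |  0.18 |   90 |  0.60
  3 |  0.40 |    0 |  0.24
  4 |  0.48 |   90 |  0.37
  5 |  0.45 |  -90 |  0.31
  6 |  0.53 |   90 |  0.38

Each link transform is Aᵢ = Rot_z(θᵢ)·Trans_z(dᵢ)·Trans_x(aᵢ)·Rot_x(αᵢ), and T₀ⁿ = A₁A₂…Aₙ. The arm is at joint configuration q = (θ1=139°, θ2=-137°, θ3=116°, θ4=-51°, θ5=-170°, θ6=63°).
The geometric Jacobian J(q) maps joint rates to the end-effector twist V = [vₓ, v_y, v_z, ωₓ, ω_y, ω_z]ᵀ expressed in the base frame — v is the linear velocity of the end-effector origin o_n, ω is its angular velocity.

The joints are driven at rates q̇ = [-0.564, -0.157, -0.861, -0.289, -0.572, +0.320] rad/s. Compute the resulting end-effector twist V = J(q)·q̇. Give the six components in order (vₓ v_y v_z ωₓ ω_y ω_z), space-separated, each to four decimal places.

0.9554 -0.1562 0.1823 -0.9387 0.9950 -1.2980

o_n = [0.3105, 0.9312, 0.2205]
J₁: ẑ×o_n = [-0.9312, 0.3105, 0.0000], ω = ẑ
J2: z=[0.6561, 0.7547, 0.0000] o=[-0.2340, 0.2034, 0.0000] → [0.1664, -0.1447, 0.0666, 0.6561, 0.7547, 0.0000]
J3: z=[0.5147, -0.4474, 0.7314] o=[0.2590, 0.5698, -0.1228] → [-0.4179, -0.1390, 0.2090, 0.5147, -0.4474, 0.7314]
J4: z=[0.5147, -0.4474, 0.7314] o=[0.5216, 0.8179, 0.1724] → [-0.1044, -0.1792, -0.0362, 0.5147, -0.4474, 0.7314]
J5: z=[0.2230, -0.7538, -0.6181] o=[1.1095, 0.8834, 0.3046] → [0.0930, 0.5126, -0.5916, 0.2230, -0.7538, -0.6181]
J6: z=[-0.3631, 0.5242, -0.7703] o=[0.7715, 0.4714, 0.1836] → [0.3736, 0.3685, 0.0747, -0.3631, 0.5242, -0.7703]
V = J·q̇ = [0.9554, -0.1562, 0.1823, -0.9387, 0.9950, -1.2980]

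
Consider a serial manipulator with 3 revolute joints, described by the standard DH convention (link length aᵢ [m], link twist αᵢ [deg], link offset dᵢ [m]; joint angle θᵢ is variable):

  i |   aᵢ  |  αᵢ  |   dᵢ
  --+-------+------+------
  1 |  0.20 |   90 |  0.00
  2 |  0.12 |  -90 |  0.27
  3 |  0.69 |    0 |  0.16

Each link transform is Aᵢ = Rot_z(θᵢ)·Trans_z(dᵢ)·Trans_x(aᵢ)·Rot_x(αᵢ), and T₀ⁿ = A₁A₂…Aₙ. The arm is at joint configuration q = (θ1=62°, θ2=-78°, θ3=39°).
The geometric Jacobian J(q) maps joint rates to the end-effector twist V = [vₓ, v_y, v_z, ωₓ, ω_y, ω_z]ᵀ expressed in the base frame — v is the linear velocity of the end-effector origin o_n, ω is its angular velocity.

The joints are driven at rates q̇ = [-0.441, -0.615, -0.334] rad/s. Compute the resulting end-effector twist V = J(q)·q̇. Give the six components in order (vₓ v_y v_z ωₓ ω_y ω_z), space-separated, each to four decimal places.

0.2225 -0.4261 -0.3220 -0.6964 0.0003 -0.5104

o_n = [0.0864, 0.5123, -0.6086]
J₁: ẑ×o_n = [-0.5123, 0.0864, 0.0000], ω = ẑ
J2: z=[0.8829, -0.4695, 0.0000] o=[0.0939, 0.1766, 0.0000] → [0.2857, 0.5374, 0.2929, 0.8829, -0.4695, 0.0000]
J3: z=[0.4592, 0.8637, 0.2079] o=[0.3440, 0.0719, -0.1174] → [-0.5158, 0.1720, 0.4247, 0.4592, 0.8637, 0.2079]
V = J·q̇ = [0.2225, -0.4261, -0.3220, -0.6964, 0.0003, -0.5104]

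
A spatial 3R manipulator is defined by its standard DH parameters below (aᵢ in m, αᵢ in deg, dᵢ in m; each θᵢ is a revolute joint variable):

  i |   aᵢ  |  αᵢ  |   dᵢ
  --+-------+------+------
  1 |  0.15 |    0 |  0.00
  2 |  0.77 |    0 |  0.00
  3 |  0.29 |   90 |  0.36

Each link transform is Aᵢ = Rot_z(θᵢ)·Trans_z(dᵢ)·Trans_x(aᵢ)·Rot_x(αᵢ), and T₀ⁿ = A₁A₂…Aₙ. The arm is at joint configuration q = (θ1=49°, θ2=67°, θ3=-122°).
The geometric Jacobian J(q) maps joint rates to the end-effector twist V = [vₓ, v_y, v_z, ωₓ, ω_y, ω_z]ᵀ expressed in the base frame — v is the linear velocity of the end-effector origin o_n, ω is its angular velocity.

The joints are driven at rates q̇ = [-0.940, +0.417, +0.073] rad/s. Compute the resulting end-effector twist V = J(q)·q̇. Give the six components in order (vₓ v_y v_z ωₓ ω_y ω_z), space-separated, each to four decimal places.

o_n = [0.0493, 0.7750, 0.3600]
J₁: ẑ×o_n = [-0.7750, 0.0493, 0.0000], ω = ẑ
J2: z=[0.0000, 0.0000, 1.0000] o=[0.0984, 0.1132, 0.0000] → [-0.6618, -0.0491, 0.0000, 0.0000, 0.0000, 1.0000]
J3: z=[0.0000, 0.0000, 1.0000] o=[-0.2391, 0.8053, 0.0000] → [0.0303, 0.2884, -0.0000, 0.0000, 0.0000, 1.0000]
V = J·q̇ = [0.4547, -0.0458, 0.0000, 0.0000, 0.0000, -0.4500]

0.4547 -0.0458 0.0000 0.0000 0.0000 -0.4500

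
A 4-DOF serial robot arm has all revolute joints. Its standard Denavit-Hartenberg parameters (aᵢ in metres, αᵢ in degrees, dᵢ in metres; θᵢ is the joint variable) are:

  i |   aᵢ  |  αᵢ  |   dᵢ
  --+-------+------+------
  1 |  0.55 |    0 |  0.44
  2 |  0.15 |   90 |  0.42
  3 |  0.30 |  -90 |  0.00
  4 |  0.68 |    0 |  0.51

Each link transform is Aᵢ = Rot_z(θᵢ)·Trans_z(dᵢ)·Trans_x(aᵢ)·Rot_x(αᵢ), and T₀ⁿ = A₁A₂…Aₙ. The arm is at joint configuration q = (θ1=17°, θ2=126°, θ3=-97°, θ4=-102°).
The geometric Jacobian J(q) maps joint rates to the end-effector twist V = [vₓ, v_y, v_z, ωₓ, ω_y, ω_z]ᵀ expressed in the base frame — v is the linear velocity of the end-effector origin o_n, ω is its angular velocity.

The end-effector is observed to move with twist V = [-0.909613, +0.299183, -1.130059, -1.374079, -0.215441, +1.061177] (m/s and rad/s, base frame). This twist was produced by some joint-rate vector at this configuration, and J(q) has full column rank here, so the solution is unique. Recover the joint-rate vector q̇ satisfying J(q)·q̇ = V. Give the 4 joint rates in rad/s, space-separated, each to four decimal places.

0.9440 0.2360 -0.9990 0.9750

o_n = [0.4176, 1.0753, 0.6404]
J₁: ẑ×o_n = [-1.0753, 0.4176, 0.0000], ω = ẑ
J2: z=[0.0000, 0.0000, 1.0000] o=[0.5260, 0.1608, 0.4400] → [-0.9145, -0.1083, 0.0000, 0.0000, 0.0000, 1.0000]
J3: z=[0.6018, 0.7986, 0.0000] o=[0.4062, 0.2511, 0.8600] → [-0.1754, 0.1322, 0.4869, 0.6018, 0.7986, 0.0000]
J4: z=[-0.7927, 0.5973, -0.1219] o=[0.4354, 0.2291, 0.5622] → [0.1498, 0.0641, -0.6602, -0.7927, 0.5973, -0.1219]
q̇ = J⁺·V = [0.9440, 0.2360, -0.9990, 0.9750]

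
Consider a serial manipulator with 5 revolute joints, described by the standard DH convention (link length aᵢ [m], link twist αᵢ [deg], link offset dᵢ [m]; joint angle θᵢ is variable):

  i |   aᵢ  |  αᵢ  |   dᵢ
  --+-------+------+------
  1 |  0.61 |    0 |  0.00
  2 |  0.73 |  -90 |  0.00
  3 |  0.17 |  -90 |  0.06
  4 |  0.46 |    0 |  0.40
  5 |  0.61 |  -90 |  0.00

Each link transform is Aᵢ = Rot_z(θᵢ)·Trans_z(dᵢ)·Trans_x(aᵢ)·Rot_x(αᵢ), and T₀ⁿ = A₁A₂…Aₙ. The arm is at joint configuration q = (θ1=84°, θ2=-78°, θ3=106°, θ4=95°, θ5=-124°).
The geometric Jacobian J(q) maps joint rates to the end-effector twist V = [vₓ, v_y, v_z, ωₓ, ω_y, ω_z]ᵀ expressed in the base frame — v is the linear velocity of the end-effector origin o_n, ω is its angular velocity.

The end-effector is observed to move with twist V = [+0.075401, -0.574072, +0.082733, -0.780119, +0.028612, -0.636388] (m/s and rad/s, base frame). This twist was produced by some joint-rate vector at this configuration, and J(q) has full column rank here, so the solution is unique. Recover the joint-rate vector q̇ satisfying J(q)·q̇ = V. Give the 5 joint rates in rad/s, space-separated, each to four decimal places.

-0.2600 -0.5980 0.1100 0.5650 0.2390

o_n = [0.2362, 0.5217, -0.5275]
J₁: ẑ×o_n = [-0.5217, 0.2362, 0.0000], ω = ẑ
J2: z=[0.0000, 0.0000, 1.0000] o=[0.0638, 0.6067, 0.0000] → [0.0850, 0.1725, -0.0000, 0.0000, 0.0000, 1.0000]
J3: z=[-0.1045, 0.9945, 0.0000] o=[0.7898, 0.6830, 0.0000] → [-0.5246, -0.0551, 0.5674, -0.1045, 0.9945, 0.0000]
J4: z=[-0.9560, -0.1005, 0.2756] o=[0.7369, 0.7377, -0.1634] → [0.0961, -0.4860, 0.1562, -0.9560, -0.1005, 0.2756]
J5: z=[-0.9560, -0.1005, 0.2756] o=[0.4134, 0.2430, -0.0146] → [-0.0253, -0.5391, -0.2843, -0.9560, -0.1005, 0.2756]
q̇ = J⁺·V = [-0.2600, -0.5980, 0.1100, 0.5650, 0.2390]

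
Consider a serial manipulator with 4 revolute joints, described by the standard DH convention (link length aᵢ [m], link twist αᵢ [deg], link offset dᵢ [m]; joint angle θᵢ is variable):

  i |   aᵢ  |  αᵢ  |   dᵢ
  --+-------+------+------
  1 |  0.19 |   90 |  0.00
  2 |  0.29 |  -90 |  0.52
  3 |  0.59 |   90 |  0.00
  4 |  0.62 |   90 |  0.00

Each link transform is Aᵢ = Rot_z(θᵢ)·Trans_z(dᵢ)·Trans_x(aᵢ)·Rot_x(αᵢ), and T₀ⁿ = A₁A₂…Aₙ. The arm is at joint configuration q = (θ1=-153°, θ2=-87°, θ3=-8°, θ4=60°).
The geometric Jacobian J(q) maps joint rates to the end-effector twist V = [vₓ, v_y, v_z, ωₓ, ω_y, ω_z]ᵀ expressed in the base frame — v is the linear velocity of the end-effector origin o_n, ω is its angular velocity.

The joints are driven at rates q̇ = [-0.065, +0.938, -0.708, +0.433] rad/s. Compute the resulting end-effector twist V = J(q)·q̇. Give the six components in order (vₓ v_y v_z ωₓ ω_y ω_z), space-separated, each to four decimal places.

-1.3246 0.0544 0.8864 0.0123 1.5402 -0.0419

o_n = [-0.9951, 0.2172, -1.1515]
J₁: ẑ×o_n = [-0.2172, -0.9951, 0.0000], ω = ẑ
J2: z=[-0.4540, 0.8910, 0.0000] o=[-0.1693, -0.0863, 0.0000] → [-1.0260, -0.5228, 0.5980, -0.4540, 0.8910, 0.0000]
J3: z=[-0.8898, -0.4534, 0.0523] o=[-0.4189, 0.3702, -0.2896] → [0.3988, -0.7971, -0.1251, -0.8898, -0.4534, 0.0523]
J4: z=[-0.4431, 0.8856, 0.1390] o=[-0.4834, 0.4295, -0.8731] → [-0.2171, -0.1945, 0.5472, -0.4431, 0.8856, 0.1390]
V = J·q̇ = [-1.3246, 0.0544, 0.8864, 0.0123, 1.5402, -0.0419]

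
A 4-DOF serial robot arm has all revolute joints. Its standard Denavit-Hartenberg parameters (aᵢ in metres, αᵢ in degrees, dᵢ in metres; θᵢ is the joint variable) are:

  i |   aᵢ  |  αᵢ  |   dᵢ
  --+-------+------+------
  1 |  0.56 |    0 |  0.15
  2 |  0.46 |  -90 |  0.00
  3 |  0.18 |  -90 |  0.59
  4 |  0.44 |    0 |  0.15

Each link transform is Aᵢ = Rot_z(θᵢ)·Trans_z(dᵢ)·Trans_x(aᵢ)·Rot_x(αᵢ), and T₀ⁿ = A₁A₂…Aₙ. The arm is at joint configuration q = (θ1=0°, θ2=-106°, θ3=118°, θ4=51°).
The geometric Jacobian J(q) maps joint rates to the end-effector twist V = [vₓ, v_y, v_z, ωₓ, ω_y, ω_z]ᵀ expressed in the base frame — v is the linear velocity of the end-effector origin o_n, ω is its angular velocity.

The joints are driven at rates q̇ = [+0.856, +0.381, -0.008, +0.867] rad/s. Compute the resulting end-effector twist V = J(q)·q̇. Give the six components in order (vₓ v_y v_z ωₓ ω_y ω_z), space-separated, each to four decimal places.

-0.0509 0.6656 0.2590 0.2033 0.7381 1.6440

o_n = [0.7673, -0.1770, -0.1830]
J₁: ẑ×o_n = [0.1770, 0.7673, -0.0000], ω = ẑ
J2: z=[0.0000, 0.0000, 1.0000] o=[0.5600, 0.0000, 0.1500] → [0.1770, 0.2073, -0.0000, 0.0000, 0.0000, 1.0000]
J3: z=[0.9613, -0.2756, 0.0000] o=[0.4332, -0.4422, 0.1500] → [0.0918, 0.3201, 0.3469, 0.9613, -0.2756, 0.0000]
J4: z=[0.2434, 0.8487, 0.4695] o=[1.0236, -0.5236, -0.0089] → [-0.3104, -0.0780, 0.3019, 0.2434, 0.8487, 0.4695]
V = J·q̇ = [-0.0509, 0.6656, 0.2590, 0.2033, 0.7381, 1.6440]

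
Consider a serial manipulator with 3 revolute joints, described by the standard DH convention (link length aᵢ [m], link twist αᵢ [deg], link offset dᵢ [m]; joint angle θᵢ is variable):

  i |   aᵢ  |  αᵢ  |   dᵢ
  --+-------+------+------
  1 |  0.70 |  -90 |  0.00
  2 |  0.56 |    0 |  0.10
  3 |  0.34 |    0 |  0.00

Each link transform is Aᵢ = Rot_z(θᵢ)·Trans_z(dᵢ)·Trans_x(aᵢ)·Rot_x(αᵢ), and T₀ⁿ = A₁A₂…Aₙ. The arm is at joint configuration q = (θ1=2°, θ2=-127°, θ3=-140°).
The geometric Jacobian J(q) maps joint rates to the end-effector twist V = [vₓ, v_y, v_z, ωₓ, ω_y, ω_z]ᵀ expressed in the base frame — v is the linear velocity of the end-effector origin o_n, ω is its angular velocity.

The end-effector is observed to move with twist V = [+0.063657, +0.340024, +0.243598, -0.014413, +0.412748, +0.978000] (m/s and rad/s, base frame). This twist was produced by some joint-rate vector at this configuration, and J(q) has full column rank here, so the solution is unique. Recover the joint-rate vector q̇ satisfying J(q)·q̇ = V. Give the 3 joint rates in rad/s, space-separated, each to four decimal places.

0.9780 0.7010 -0.2880

o_n = [0.3415, 0.1120, 0.1077]
J₁: ẑ×o_n = [-0.1120, 0.3415, 0.0000], ω = ẑ
J2: z=[-0.0349, 0.9994, 0.0000] o=[0.6996, 0.0244, 0.0000] → [0.1076, 0.0038, 0.3548, -0.0349, 0.9994, 0.0000]
J3: z=[-0.0349, 0.9994, 0.0000] o=[0.3593, 0.1126, 0.4472] → [-0.3393, -0.0118, 0.0178, -0.0349, 0.9994, 0.0000]
q̇ = J⁺·V = [0.9780, 0.7010, -0.2880]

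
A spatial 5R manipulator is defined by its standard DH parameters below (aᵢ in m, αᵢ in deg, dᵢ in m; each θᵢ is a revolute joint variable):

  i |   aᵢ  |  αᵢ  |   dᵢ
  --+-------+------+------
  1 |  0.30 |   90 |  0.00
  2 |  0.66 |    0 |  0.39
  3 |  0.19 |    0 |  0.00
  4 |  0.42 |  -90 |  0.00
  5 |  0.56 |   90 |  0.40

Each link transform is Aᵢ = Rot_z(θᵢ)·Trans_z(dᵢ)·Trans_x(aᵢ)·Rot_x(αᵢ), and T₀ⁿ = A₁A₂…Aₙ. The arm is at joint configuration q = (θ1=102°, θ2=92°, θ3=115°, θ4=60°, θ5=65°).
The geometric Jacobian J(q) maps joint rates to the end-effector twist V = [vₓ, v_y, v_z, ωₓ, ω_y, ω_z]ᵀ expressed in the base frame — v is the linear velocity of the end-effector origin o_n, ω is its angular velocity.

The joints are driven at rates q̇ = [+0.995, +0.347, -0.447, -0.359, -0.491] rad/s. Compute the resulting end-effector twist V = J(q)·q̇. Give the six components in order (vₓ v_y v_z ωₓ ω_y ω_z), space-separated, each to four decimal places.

-0.2055 -0.7369 -0.4075 -0.3470 -0.5750 1.0207

o_n = [-0.2133, 0.4380, -0.1034]
J₁: ẑ×o_n = [-0.4380, -0.2133, 0.0000], ω = ẑ
J2: z=[0.9781, 0.2079, 0.0000] o=[-0.0624, 0.2934, 0.0000] → [-0.0215, 0.1011, 0.1728, 0.9781, 0.2079, 0.0000]
J3: z=[0.9781, 0.2079, 0.0000] o=[0.3239, 0.3520, 0.6596] → [-0.1586, 0.7463, 0.1958, 0.9781, 0.2079, 0.0000]
J4: z=[0.9781, 0.2079, 0.0000] o=[0.3591, 0.1864, 0.5733] → [-0.1407, 0.6619, 0.3651, 0.9781, 0.2079, 0.0000]
J5: z=[-0.2076, 0.9768, -0.0523] o=[0.3637, 0.1649, 0.1539] → [-0.2370, -0.0232, 0.5068, -0.2076, 0.9768, -0.0523]
V = J·q̇ = [-0.2055, -0.7369, -0.4075, -0.3470, -0.5750, 1.0207]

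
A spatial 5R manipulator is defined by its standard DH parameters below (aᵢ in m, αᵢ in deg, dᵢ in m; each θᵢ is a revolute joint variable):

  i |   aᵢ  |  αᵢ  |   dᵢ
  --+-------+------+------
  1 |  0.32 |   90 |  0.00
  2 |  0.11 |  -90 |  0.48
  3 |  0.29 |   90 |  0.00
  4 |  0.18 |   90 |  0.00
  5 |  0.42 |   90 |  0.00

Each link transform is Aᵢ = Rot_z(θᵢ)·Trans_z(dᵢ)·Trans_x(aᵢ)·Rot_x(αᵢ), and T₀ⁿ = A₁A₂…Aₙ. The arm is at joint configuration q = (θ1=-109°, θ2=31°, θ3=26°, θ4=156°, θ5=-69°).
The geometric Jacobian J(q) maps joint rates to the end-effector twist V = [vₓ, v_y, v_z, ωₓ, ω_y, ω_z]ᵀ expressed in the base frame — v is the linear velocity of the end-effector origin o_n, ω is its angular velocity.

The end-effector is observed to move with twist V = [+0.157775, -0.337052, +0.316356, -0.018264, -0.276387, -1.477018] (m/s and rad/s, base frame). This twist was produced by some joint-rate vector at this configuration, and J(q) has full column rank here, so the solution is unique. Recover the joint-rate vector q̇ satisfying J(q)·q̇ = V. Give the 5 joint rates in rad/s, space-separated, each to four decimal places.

o_n = [-0.1870, -0.1350, 0.0778]
J₁: ẑ×o_n = [0.1350, -0.1870, 0.0000], ω = ẑ
J2: z=[-0.9455, 0.3256, 0.0000] o=[-0.1042, -0.3026, 0.0000] → [0.0253, 0.0736, -0.1315, -0.9455, 0.3256, 0.0000]
J3: z=[0.1677, 0.4870, 0.8572] o=[-0.5887, -0.2354, 0.0567] → [-0.0758, 0.3408, -0.1788, 0.1677, 0.4870, 0.8572]
J4: z=[-0.9722, -0.0627, 0.2258] o=[-0.5413, -0.4881, 0.1909] → [-0.0726, -0.0299, -0.3210, -0.9722, -0.0627, 0.2258]
J5: z=[0.2198, 0.0905, 0.9713] o=[-0.5559, -0.3092, 0.1775] → [-0.1782, 0.3803, 0.0049, 0.2198, 0.0905, 0.9713]
q̇ = J⁺·V = [-0.2260, 0.4780, -0.9140, -0.6770, -0.3240]

-0.2260 0.4780 -0.9140 -0.6770 -0.3240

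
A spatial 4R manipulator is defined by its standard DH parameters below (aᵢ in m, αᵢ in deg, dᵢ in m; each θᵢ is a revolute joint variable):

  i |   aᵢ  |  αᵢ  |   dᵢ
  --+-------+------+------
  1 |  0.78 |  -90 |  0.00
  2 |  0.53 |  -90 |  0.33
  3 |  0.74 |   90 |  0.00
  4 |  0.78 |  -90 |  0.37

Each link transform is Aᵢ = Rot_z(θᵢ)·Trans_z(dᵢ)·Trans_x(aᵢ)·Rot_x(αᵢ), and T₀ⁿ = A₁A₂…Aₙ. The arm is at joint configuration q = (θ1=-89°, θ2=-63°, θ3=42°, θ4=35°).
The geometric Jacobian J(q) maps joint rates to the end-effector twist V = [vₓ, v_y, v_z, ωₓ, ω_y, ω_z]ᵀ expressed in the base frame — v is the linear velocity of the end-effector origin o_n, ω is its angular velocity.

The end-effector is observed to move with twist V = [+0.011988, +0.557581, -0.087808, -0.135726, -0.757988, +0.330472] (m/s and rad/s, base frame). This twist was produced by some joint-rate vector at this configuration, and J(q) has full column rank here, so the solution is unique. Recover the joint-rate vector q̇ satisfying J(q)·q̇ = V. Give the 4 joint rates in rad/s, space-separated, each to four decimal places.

0.3940 -0.4670 0.7020 0.4280

o_n = [-0.2828, -2.0021, 1.4028]
J₁: ẑ×o_n = [2.0021, -0.2828, 0.0000], ω = ẑ
J2: z=[0.9998, 0.0175, 0.0000] o=[0.0136, -0.7799, 0.0000] → [0.0245, -1.4026, -1.2169, 0.9998, 0.0175, 0.0000]
J3: z=[0.0156, -0.8909, -0.4540] o=[0.3478, -1.0147, 0.4722] → [-1.2773, 0.2718, -0.5771, 0.0156, -0.8909, -0.4540]
J4: z=[0.7483, -0.2908, 0.5962] o=[-0.1430, -1.2730, 0.9622] → [0.3066, -0.4131, -0.5863, 0.7483, -0.2908, 0.5962]
q̇ = J⁺·V = [0.3940, -0.4670, 0.7020, 0.4280]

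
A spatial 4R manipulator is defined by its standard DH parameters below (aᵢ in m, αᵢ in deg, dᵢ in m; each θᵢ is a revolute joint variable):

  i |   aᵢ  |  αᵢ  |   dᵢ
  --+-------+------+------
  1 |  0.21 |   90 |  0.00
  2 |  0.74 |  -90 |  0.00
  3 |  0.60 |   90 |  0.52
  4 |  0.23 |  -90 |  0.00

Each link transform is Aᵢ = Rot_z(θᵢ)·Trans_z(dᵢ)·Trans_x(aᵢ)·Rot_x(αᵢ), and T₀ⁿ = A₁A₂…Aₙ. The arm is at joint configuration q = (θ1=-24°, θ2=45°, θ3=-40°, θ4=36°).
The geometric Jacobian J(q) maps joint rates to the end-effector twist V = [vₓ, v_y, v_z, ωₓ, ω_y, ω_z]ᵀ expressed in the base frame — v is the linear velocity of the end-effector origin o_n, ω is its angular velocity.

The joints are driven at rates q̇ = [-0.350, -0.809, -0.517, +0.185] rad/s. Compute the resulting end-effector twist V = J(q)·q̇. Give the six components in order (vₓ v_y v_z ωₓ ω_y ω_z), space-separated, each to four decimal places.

o_n = [0.4301, -0.7446, 1.4123]
J₁: ẑ×o_n = [0.7446, 0.4301, -0.0000], ω = ẑ
J2: z=[-0.4067, -0.9135, 0.0000] o=[0.1918, -0.0854, 0.0000] → [-1.2902, 0.5745, 0.4858, -0.4067, -0.9135, 0.0000]
J3: z=[-0.6460, 0.2876, 0.7071] o=[0.6699, -0.2982, 0.5233] → [0.5713, 0.4048, 0.3573, -0.6460, 0.2876, 0.7071]
J4: z=[-0.7268, -0.5149, -0.4545] o=[0.4740, -0.6332, 1.2160] → [-0.1518, 0.1627, 0.0583, -0.7268, -0.5149, -0.4545]
V = J·q̇ = [0.4598, -0.7944, -0.5669, 0.5286, 0.4951, -0.7997]

0.4598 -0.7944 -0.5669 0.5286 0.4951 -0.7997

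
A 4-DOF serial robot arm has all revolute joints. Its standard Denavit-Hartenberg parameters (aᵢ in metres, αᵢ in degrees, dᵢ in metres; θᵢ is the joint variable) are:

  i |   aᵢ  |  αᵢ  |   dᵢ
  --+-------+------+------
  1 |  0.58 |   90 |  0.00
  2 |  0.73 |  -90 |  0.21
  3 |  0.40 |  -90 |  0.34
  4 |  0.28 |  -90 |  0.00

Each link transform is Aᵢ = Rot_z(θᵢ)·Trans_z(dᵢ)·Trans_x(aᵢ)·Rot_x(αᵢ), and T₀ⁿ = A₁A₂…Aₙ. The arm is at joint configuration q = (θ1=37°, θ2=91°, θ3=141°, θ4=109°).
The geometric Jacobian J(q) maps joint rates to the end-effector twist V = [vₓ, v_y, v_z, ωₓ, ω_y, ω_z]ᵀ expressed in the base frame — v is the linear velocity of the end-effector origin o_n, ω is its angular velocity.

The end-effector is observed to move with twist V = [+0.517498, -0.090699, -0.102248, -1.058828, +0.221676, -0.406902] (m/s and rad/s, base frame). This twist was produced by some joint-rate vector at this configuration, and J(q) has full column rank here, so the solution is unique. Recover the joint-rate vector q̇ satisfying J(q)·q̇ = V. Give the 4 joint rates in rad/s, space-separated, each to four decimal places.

-0.4700 -0.7210 0.7110 -0.1200

o_n = [0.4057, 0.2861, 0.4886]
J₁: ẑ×o_n = [-0.2861, 0.4057, 0.0000], ω = ẑ
J2: z=[0.6018, -0.7986, 0.0000] o=[0.4632, 0.3491, 0.0000] → [-0.3902, -0.2940, -0.0838, 0.6018, -0.7986, 0.0000]
J3: z=[-0.7985, -0.6017, -0.0175] o=[0.5794, 0.1737, 0.7299] → [0.1472, -0.1896, -0.1943, -0.7985, -0.6017, -0.0175]
J4: z=[0.4765, -0.6140, -0.6292] o=[0.1608, 0.1734, 0.4131] → [0.0246, -0.1901, 0.2041, 0.4765, -0.6140, -0.6292]
q̇ = J⁺·V = [-0.4700, -0.7210, 0.7110, -0.1200]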